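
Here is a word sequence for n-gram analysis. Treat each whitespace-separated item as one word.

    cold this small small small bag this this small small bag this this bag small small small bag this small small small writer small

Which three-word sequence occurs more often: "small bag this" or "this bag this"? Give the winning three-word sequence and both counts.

"small bag this" (3 vs 0)

"small bag this": 3 occurrences
"this bag this": 0 occurrences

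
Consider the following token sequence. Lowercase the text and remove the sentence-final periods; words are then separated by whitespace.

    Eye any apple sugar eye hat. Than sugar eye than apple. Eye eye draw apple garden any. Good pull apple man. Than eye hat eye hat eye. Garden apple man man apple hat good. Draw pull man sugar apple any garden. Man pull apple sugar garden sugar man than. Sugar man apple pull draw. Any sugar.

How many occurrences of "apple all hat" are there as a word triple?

Scanning the 54 overlapping trigram windows for "apple all hat":
  (none found)

0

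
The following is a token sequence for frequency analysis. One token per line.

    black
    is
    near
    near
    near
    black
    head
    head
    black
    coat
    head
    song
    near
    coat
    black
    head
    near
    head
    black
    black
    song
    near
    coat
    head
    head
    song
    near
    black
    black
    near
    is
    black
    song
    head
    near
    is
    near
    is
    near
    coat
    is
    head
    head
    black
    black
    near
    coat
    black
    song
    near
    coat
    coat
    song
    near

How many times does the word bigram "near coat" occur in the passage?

Scanning the 53 overlapping bigram windows for "near coat":
  position 13–14: near coat
  position 22–23: near coat
  position 39–40: near coat
  position 46–47: near coat
  position 50–51: near coat

5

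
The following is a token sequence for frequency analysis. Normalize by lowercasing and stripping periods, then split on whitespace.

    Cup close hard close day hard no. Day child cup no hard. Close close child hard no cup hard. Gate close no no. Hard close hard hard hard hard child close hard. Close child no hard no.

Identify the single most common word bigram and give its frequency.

"hard close", 4 times

Bigram frequencies (highest first):
  hard close: 4
  close hard: 3
  hard no: 3
  no hard: 3
  hard hard: 3
  close child: 2
  … (18 more, each ≤ 1)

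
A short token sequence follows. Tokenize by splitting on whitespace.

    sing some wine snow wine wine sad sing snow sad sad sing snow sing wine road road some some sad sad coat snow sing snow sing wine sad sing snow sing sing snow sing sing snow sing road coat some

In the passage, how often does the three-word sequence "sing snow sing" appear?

5

Scanning the 38 overlapping trigram windows for "sing snow sing":
  position 12–14: sing snow sing
  position 24–26: sing snow sing
  position 29–31: sing snow sing
  position 32–34: sing snow sing
  position 35–37: sing snow sing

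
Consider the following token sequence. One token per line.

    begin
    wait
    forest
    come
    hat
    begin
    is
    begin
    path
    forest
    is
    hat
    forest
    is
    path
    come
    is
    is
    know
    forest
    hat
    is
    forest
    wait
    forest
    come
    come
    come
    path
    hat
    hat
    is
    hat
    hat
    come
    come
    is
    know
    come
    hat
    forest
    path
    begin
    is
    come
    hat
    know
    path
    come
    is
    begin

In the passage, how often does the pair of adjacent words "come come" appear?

3

Scanning the 50 overlapping bigram windows for "come come":
  position 26–27: come come
  position 27–28: come come
  position 35–36: come come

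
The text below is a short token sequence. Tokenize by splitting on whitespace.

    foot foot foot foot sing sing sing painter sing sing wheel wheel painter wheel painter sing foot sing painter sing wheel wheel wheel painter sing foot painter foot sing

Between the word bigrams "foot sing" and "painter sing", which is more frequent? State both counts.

"foot sing": 3 occurrences
"painter sing": 4 occurrences

"painter sing" (4 vs 3)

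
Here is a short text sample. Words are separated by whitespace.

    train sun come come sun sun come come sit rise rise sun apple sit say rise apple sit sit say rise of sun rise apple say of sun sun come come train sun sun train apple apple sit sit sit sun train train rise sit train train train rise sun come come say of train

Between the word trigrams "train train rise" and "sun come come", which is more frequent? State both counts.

"train train rise": 2 occurrences
"sun come come": 4 occurrences

"sun come come" (4 vs 2)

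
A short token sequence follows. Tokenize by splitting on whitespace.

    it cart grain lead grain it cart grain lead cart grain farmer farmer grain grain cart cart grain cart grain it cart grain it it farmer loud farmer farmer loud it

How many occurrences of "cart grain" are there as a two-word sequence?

6

Scanning the 30 overlapping bigram windows for "cart grain":
  position 2–3: cart grain
  position 7–8: cart grain
  position 10–11: cart grain
  position 17–18: cart grain
  position 19–20: cart grain
  position 22–23: cart grain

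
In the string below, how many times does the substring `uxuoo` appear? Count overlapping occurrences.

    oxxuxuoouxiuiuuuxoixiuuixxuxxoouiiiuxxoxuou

Sliding a length-5 window over the 43 characters (39 positions):
  position 4–8: uxuoo

1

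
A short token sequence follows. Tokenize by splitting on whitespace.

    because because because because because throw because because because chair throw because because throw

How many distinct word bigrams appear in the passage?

5

14 tokens → 13 bigram windows in total.
Repeated bigrams (each contributes count−1 duplicates):
  because because: 7
  because throw: 2
  throw because: 2
8 duplicate windows → 13 − 8 = 5 distinct.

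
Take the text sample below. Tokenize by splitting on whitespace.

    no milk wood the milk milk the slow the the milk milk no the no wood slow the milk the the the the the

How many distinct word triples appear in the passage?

24 tokens → 22 trigram windows in total.
Repeated trigrams (each contributes count−1 duplicates):
  the the the: 3
  the milk milk: 2
3 duplicate windows → 22 − 3 = 19 distinct.

19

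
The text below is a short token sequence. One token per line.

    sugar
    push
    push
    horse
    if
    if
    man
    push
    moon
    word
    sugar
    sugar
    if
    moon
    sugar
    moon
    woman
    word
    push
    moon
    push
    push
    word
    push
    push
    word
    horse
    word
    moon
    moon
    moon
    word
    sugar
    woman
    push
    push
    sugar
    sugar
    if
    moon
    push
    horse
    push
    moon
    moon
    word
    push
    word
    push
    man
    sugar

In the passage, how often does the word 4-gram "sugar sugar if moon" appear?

Scanning the 48 overlapping 4-gram windows for "sugar sugar if moon":
  position 11–14: sugar sugar if moon
  position 37–40: sugar sugar if moon

2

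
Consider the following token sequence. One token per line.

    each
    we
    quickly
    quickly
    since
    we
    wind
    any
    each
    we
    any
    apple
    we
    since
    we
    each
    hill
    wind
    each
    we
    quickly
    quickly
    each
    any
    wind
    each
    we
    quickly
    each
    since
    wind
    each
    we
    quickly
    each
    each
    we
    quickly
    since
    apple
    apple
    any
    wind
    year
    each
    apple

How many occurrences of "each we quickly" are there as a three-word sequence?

Scanning the 44 overlapping trigram windows for "each we quickly":
  position 1–3: each we quickly
  position 19–21: each we quickly
  position 26–28: each we quickly
  position 32–34: each we quickly
  position 36–38: each we quickly

5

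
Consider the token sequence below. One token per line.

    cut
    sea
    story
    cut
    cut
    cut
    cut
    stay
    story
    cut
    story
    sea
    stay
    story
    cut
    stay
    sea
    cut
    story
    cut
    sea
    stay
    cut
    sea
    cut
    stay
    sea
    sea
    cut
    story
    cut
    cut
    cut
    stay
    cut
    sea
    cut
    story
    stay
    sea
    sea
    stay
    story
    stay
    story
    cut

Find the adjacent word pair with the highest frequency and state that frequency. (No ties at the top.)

Bigram frequencies (highest first):
  story cut: 6
  cut cut: 5
  cut sea: 4
  cut stay: 4
  stay story: 4
  cut story: 4
  … (8 more, each ≤ 4)

"story cut", 6 times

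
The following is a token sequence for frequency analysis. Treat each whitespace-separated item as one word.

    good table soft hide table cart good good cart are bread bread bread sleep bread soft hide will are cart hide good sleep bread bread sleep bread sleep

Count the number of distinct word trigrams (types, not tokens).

28 tokens → 26 trigram windows in total.
Repeated trigrams (each contributes count−1 duplicates):
  bread bread sleep: 2
  bread sleep bread: 2
2 duplicate windows → 26 − 2 = 24 distinct.

24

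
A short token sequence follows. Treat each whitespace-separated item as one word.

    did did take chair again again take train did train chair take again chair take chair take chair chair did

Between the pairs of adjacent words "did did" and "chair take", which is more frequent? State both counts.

"did did": 1 occurrence
"chair take": 3 occurrences

"chair take" (3 vs 1)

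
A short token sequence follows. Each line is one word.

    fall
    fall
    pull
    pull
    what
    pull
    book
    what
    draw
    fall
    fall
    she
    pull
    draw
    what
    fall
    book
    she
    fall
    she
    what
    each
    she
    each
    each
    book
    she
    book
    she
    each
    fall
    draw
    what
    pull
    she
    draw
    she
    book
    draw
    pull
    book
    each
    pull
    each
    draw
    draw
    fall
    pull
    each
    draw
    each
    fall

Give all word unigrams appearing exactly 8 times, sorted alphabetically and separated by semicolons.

Unigram counts meeting the condition (exactly 8 times):
  draw: 8
  each: 8
  pull: 8
  she: 8

draw; each; pull; she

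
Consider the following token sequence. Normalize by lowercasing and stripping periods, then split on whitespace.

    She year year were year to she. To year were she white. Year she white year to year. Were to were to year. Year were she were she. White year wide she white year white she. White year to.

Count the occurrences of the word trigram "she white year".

Scanning the 37 overlapping trigram windows for "she white year":
  position 11–13: she white year
  position 14–16: she white year
  position 28–30: she white year
  position 32–34: she white year
  position 36–38: she white year

5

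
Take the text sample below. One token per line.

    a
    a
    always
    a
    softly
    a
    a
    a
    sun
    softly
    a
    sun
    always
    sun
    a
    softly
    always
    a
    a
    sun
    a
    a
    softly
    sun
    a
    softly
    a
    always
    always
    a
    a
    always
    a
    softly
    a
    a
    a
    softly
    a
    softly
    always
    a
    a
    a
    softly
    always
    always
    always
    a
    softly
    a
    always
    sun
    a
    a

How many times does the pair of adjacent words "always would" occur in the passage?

Scanning the 54 overlapping bigram windows for "always would":
  (none found)

0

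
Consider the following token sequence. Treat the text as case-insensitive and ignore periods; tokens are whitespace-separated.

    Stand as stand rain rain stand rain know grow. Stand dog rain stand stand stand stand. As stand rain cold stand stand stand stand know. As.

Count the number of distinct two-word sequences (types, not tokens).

26 tokens → 25 bigram windows in total.
Repeated bigrams (each contributes count−1 duplicates):
  stand stand: 6
  stand rain: 3
  as stand: 2
  rain stand: 2
  stand as: 2
10 duplicate windows → 25 − 10 = 15 distinct.

15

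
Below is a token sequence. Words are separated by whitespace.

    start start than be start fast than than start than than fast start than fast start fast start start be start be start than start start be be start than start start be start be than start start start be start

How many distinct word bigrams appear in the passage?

13

41 tokens → 40 bigram windows in total.
Repeated bigrams (each contributes count−1 duplicates):
  be start: 6
  start be: 6
  start start: 6
  start than: 5
  than start: 4
  fast start: 3
  start fast: 2
  than fast: 2
  … (1 more repeated)
27 duplicate windows → 40 − 27 = 13 distinct.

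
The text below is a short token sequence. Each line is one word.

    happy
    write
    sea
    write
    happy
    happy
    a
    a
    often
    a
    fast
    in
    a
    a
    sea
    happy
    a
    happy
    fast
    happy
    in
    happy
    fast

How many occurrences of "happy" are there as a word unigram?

Scanning the 23 tokens for "happy":
  position 1: happy
  position 5: happy
  position 6: happy
  position 16: happy
  position 18: happy
  position 20: happy
  position 22: happy

7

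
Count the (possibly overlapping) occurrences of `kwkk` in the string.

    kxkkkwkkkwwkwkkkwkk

Sliding a length-4 window over the 19 characters (16 positions):
  position 5–8: kwkk
  position 12–15: kwkk
  position 16–19: kwkk

3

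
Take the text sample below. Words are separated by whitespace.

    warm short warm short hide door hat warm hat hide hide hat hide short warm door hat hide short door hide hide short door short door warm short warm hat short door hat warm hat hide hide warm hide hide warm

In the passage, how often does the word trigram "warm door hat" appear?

1

Scanning the 39 overlapping trigram windows for "warm door hat":
  position 15–17: warm door hat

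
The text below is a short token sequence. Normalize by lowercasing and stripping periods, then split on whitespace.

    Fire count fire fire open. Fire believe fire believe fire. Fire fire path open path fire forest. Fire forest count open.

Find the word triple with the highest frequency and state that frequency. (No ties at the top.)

"fire believe fire", 2 times

Trigram frequencies (highest first):
  fire believe fire: 2
  fire count fire: 1
  count fire fire: 1
  fire fire open: 1
  fire open fire: 1
  open fire believe: 1
  … (12 more, each ≤ 1)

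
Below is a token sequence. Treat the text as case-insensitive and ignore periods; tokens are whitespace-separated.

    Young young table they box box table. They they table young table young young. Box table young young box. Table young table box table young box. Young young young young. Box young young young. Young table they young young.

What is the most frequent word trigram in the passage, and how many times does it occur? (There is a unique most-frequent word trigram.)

Trigram frequencies (highest first):
  young young young: 4
  young young box: 3
  box table young: 3
  young young table: 2
  young table they: 2
  table young table: 2
  … (17 more, each ≤ 2)

"young young young", 4 times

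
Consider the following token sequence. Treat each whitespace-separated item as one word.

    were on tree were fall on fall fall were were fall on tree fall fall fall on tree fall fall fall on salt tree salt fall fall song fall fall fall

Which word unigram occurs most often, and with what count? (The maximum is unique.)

Unigram frequencies (highest first):
  fall: 15
  on: 5
  were: 4
  tree: 4
  salt: 2
  song: 1

"fall", 15 times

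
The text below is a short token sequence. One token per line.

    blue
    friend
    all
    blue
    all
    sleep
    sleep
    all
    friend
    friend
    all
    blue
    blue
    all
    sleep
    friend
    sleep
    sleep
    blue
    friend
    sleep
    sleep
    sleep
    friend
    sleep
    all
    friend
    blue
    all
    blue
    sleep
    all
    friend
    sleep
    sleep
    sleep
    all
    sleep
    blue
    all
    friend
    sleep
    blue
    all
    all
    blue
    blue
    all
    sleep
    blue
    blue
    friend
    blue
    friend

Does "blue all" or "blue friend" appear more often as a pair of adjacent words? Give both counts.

"blue all" (6 vs 4)

"blue all": 6 occurrences
"blue friend": 4 occurrences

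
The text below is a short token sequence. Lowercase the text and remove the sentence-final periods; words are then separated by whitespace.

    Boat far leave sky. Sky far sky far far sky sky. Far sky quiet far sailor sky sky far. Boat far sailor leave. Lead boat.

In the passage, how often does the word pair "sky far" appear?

Scanning the 24 overlapping bigram windows for "sky far":
  position 5–6: sky far
  position 7–8: sky far
  position 11–12: sky far
  position 18–19: sky far

4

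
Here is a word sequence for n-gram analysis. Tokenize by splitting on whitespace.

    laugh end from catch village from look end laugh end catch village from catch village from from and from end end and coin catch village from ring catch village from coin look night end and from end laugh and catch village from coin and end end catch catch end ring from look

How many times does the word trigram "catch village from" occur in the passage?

6

Scanning the 50 overlapping trigram windows for "catch village from":
  position 4–6: catch village from
  position 11–13: catch village from
  position 14–16: catch village from
  position 24–26: catch village from
  position 28–30: catch village from
  position 40–42: catch village from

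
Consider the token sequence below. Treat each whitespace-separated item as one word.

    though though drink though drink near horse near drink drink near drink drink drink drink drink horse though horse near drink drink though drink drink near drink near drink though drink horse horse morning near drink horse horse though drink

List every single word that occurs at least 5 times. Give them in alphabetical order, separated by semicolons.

drink; horse; near; though

Unigram counts meeting the condition (at least 5 times):
  drink: 18
  horse: 7
  near: 7
  though: 7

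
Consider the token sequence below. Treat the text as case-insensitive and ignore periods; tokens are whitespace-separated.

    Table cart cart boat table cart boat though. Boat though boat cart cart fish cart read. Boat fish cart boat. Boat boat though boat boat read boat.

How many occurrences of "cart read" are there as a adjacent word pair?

Scanning the 26 overlapping bigram windows for "cart read":
  position 15–16: cart read

1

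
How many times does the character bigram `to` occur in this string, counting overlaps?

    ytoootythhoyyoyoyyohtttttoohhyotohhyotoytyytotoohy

6

Sliding a length-2 window over the 50 characters (49 positions):
  position 2–3: to
  position 25–26: to
  position 32–33: to
  position 38–39: to
  position 44–45: to
  position 46–47: to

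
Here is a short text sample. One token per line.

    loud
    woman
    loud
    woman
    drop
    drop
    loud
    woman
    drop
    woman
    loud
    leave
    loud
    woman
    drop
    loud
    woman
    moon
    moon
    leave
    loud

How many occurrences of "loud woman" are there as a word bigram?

Scanning the 20 overlapping bigram windows for "loud woman":
  position 1–2: loud woman
  position 3–4: loud woman
  position 7–8: loud woman
  position 13–14: loud woman
  position 16–17: loud woman

5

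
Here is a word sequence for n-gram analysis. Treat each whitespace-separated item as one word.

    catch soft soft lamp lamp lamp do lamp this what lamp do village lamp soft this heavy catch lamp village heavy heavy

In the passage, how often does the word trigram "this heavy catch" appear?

Scanning the 20 overlapping trigram windows for "this heavy catch":
  position 16–18: this heavy catch

1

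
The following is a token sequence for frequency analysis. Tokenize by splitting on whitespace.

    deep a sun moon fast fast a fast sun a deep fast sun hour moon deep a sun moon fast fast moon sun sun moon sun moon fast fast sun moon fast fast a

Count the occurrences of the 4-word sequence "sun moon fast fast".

Scanning the 31 overlapping 4-gram windows for "sun moon fast fast":
  position 3–6: sun moon fast fast
  position 18–21: sun moon fast fast
  position 26–29: sun moon fast fast
  position 30–33: sun moon fast fast

4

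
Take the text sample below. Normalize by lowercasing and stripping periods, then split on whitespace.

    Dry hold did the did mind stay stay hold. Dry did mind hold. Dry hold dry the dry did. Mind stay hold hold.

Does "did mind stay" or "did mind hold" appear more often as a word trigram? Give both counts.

"did mind stay": 2 occurrences
"did mind hold": 1 occurrence

"did mind stay" (2 vs 1)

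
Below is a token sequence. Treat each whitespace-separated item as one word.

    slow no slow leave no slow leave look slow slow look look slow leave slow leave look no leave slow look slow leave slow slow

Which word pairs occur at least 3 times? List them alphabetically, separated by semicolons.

leave slow; look slow; slow leave

Bigram counts meeting the condition (at least 3 times):
  leave slow: 3
  look slow: 3
  slow leave: 5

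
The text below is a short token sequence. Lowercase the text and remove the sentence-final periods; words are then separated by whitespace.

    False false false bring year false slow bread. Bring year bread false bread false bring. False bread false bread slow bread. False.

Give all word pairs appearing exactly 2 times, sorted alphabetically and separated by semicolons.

Bigram counts meeting the condition (exactly 2 times):
  bring year: 2
  false bring: 2
  false false: 2
  slow bread: 2

bring year; false bring; false false; slow bread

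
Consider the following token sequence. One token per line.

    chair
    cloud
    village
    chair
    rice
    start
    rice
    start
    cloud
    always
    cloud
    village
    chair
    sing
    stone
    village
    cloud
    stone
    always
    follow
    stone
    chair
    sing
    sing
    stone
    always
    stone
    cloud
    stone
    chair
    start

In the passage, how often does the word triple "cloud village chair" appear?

Scanning the 29 overlapping trigram windows for "cloud village chair":
  position 2–4: cloud village chair
  position 11–13: cloud village chair

2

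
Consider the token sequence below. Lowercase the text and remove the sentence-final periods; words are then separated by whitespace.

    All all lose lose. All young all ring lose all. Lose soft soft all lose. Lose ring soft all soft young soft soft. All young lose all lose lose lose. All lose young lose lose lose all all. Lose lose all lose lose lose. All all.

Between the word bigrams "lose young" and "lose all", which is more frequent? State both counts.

"lose all" (7 vs 1)

"lose young": 1 occurrence
"lose all": 7 occurrences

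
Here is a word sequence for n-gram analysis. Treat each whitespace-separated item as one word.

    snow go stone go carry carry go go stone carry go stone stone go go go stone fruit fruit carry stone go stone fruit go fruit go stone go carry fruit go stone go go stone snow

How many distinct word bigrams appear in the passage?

17

37 tokens → 36 bigram windows in total.
Repeated bigrams (each contributes count−1 duplicates):
  go stone: 8
  stone go: 5
  go go: 4
  fruit go: 3
  carry go: 2
  go carry: 2
  stone fruit: 2
19 duplicate windows → 36 − 19 = 17 distinct.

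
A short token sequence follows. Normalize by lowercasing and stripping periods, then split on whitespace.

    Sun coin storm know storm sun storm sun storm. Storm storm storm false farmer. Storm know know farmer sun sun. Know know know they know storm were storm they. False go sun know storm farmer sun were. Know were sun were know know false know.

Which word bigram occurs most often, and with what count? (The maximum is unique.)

"know know", 4 times

Bigram frequencies (highest first):
  know know: 4
  know storm: 3
  storm storm: 3
  storm know: 2
  storm sun: 2
  sun storm: 2
  … (24 more, each ≤ 2)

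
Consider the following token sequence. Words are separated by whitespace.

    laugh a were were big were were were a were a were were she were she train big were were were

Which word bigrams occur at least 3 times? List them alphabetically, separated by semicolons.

a were; were were

Bigram counts meeting the condition (at least 3 times):
  a were: 3
  were were: 6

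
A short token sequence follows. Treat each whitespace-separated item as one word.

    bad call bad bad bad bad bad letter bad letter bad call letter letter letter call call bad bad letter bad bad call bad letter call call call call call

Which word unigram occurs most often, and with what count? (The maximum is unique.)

"bad", 13 times

Unigram frequencies (highest first):
  bad: 13
  call: 10
  letter: 7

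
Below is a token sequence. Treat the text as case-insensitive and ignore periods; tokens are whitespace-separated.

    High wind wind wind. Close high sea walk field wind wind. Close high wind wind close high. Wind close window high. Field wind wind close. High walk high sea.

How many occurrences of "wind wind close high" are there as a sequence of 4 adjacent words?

4

Scanning the 26 overlapping 4-gram windows for "wind wind close high":
  position 3–6: wind wind close high
  position 10–13: wind wind close high
  position 14–17: wind wind close high
  position 23–26: wind wind close high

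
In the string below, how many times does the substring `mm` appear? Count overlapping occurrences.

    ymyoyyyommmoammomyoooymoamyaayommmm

6

Sliding a length-2 window over the 35 characters (34 positions):
  position 9–10: mm
  position 10–11: mm
  position 14–15: mm
  position 32–33: mm
  position 33–34: mm
  position 34–35: mm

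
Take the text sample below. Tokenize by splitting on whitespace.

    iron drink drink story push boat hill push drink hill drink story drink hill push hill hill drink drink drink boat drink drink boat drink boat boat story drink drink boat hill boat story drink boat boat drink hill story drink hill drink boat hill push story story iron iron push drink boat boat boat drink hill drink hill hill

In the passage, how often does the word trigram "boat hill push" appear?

2

Scanning the 58 overlapping trigram windows for "boat hill push":
  position 6–8: boat hill push
  position 44–46: boat hill push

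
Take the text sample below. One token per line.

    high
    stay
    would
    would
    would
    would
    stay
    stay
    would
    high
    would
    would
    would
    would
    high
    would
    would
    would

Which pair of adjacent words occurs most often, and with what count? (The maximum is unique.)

"would would", 8 times

Bigram frequencies (highest first):
  would would: 8
  stay would: 2
  would high: 2
  high would: 2
  high stay: 1
  would stay: 1
  … (1 more, each ≤ 1)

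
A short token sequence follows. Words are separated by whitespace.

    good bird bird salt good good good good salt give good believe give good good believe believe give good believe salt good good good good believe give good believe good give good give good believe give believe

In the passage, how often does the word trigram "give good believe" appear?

4

Scanning the 35 overlapping trigram windows for "give good believe":
  position 10–12: give good believe
  position 18–20: give good believe
  position 27–29: give good believe
  position 33–35: give good believe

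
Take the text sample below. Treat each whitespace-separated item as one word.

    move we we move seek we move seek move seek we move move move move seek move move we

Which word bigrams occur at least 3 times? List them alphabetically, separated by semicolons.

move move; move seek; we move

Bigram counts meeting the condition (at least 3 times):
  move move: 4
  move seek: 4
  we move: 3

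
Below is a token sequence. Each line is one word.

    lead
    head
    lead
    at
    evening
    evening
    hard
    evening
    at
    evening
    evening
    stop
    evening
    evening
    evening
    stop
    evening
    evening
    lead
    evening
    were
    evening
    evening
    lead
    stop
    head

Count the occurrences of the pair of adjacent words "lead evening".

1

Scanning the 25 overlapping bigram windows for "lead evening":
  position 19–20: lead evening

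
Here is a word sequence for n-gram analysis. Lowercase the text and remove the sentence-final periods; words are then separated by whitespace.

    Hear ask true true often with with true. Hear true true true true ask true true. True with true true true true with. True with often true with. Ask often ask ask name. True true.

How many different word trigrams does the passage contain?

35 tokens → 33 trigram windows in total.
Repeated trigrams (each contributes count−1 duplicates):
  true true true: 5
  ask true true: 2
  true true with: 2
  true with true: 2
7 duplicate windows → 33 − 7 = 26 distinct.

26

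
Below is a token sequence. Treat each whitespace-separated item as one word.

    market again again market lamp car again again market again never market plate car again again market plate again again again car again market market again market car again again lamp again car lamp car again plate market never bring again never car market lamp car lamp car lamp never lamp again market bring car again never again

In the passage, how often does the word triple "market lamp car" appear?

2

Scanning the 56 overlapping trigram windows for "market lamp car":
  position 4–6: market lamp car
  position 44–46: market lamp car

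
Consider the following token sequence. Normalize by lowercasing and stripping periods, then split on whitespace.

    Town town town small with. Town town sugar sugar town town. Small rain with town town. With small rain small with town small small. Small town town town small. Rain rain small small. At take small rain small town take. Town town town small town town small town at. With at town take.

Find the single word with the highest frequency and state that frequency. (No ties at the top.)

"town", 21 times

Unigram frequencies (highest first):
  town: 21
  small: 14
  with: 5
  rain: 5
  at: 3
  take: 3
  … (1 more, each ≤ 2)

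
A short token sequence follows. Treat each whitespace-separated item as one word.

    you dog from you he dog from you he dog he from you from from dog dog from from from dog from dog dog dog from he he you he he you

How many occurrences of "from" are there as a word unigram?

10

Scanning the 32 tokens for "from":
  position 3: from
  position 7: from
  position 12: from
  position 14: from
  position 15: from
  position 18: from
  position 19: from
  position 20: from
  position 22: from
  position 26: from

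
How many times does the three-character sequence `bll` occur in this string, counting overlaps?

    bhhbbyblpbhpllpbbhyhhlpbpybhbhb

0

Sliding a length-3 window over the 31 characters (29 positions):
  (no match at any position)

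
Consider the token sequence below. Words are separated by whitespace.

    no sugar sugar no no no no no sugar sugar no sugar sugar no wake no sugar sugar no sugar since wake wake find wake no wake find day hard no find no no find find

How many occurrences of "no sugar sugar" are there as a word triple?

4

Scanning the 34 overlapping trigram windows for "no sugar sugar":
  position 1–3: no sugar sugar
  position 8–10: no sugar sugar
  position 11–13: no sugar sugar
  position 16–18: no sugar sugar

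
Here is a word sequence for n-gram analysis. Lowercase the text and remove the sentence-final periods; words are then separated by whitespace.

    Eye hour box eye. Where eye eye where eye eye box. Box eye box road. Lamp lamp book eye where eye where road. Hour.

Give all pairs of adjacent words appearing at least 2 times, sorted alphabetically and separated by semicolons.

box eye; eye box; eye eye; eye where; where eye

Bigram counts meeting the condition (at least 2 times):
  box eye: 2
  eye box: 2
  eye eye: 2
  eye where: 4
  where eye: 3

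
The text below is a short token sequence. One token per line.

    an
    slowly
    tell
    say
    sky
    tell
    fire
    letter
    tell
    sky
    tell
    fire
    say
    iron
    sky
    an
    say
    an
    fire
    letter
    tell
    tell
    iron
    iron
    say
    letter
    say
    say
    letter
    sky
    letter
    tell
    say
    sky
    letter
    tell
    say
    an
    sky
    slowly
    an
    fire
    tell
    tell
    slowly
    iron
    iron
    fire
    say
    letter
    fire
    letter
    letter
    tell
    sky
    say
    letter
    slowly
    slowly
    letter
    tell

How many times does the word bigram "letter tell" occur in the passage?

6

Scanning the 60 overlapping bigram windows for "letter tell":
  position 8–9: letter tell
  position 20–21: letter tell
  position 31–32: letter tell
  position 35–36: letter tell
  position 53–54: letter tell
  position 60–61: letter tell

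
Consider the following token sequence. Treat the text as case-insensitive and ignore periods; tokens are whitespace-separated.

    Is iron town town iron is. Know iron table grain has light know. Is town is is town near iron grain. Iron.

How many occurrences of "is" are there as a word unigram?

5

Scanning the 22 tokens for "is":
  position 1: is
  position 6: is
  position 14: is
  position 16: is
  position 17: is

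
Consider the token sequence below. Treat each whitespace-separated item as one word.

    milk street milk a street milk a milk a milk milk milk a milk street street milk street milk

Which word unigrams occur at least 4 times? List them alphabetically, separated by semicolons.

a; milk; street

Unigram counts meeting the condition (at least 4 times):
  a: 4
  milk: 10
  street: 5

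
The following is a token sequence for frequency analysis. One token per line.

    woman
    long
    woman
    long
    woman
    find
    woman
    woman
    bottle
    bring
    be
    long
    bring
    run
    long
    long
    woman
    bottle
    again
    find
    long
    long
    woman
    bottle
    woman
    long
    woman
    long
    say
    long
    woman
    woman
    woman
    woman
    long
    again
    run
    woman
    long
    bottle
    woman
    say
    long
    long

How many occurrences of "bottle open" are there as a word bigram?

Scanning the 43 overlapping bigram windows for "bottle open":
  (none found)

0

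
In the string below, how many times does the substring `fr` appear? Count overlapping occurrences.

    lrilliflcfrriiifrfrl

Sliding a length-2 window over the 20 characters (19 positions):
  position 10–11: fr
  position 16–17: fr
  position 18–19: fr

3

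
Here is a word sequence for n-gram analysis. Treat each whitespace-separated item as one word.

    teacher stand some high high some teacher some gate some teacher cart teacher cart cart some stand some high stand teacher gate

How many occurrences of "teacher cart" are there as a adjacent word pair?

2

Scanning the 21 overlapping bigram windows for "teacher cart":
  position 11–12: teacher cart
  position 13–14: teacher cart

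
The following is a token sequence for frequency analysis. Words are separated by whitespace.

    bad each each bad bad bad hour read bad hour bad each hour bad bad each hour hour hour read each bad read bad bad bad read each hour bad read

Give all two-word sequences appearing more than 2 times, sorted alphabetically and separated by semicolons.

Bigram counts meeting the condition (more than 2 times):
  bad bad: 5
  bad each: 3
  bad read: 3
  each hour: 3
  hour bad: 3

bad bad; bad each; bad read; each hour; hour bad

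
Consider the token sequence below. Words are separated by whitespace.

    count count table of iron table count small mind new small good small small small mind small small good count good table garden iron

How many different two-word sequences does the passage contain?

24 tokens → 23 bigram windows in total.
Repeated bigrams (each contributes count−1 duplicates):
  small small: 3
  small good: 2
  small mind: 2
4 duplicate windows → 23 − 4 = 19 distinct.

19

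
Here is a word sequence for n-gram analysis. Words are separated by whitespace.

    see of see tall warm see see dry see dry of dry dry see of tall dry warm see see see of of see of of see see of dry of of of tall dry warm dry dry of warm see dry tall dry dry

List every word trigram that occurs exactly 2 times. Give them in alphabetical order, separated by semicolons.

Trigram counts meeting the condition (exactly 2 times):
  of of see: 2
  of tall dry: 2
  see of of: 2
  see see of: 2
  tall dry warm: 2
  warm see see: 2

of of see; of tall dry; see of of; see see of; tall dry warm; warm see see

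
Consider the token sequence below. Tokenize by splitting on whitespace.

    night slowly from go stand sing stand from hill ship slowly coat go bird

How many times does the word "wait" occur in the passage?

0

Scanning the 14 tokens for "wait":
  (none found)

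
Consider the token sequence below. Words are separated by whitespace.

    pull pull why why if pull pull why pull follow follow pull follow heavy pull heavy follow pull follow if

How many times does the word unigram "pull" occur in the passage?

Scanning the 20 tokens for "pull":
  position 1: pull
  position 2: pull
  position 6: pull
  position 7: pull
  position 9: pull
  position 12: pull
  position 15: pull
  position 18: pull

8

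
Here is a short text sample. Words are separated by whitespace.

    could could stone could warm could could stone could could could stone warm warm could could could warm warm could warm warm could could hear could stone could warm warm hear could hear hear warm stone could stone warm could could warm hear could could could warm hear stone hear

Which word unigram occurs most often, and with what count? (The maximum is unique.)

Unigram frequencies (highest first):
  could: 23
  warm: 13
  stone: 7
  hear: 7

"could", 23 times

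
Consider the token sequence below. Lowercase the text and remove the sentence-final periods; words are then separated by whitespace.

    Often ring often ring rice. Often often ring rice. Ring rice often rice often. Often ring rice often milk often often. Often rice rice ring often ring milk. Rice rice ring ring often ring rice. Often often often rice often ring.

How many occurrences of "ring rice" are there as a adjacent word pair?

5

Scanning the 40 overlapping bigram windows for "ring rice":
  position 4–5: ring rice
  position 8–9: ring rice
  position 10–11: ring rice
  position 16–17: ring rice
  position 34–35: ring rice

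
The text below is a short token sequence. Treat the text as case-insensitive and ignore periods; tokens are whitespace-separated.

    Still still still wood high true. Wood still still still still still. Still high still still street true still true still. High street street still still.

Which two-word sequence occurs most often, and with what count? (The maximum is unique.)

"still still", 9 times

Bigram frequencies (highest first):
  still still: 9
  still high: 2
  true still: 2
  still wood: 1
  wood high: 1
  high true: 1
  … (9 more, each ≤ 1)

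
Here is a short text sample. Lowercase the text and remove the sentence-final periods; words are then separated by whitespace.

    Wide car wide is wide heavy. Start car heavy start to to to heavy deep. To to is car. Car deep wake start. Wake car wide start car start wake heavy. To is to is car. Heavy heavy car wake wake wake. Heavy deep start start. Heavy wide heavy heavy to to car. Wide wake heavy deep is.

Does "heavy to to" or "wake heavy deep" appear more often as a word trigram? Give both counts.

"wake heavy deep" (2 vs 1)

"heavy to to": 1 occurrence
"wake heavy deep": 2 occurrences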